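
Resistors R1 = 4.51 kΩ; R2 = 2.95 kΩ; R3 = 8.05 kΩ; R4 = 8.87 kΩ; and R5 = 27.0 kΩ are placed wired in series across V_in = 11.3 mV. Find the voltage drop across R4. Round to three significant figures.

ΣR = 4.51 + 2.95 + 8.05 + 8.87 + 27.0 = 51.38 kΩ.
By the voltage-divider rule, V = 11.3 × 8.870/51.38 = 1.951 mV.

V ≈ 1.95 mV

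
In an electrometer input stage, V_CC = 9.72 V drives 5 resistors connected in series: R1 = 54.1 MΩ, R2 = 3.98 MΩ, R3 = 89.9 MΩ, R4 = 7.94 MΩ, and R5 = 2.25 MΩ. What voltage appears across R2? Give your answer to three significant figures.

ΣR = 54.1 + 3.98 + 89.9 + 7.94 + 2.25 = 158.2 MΩ.
V = V_CC · R/ΣR = 9.72 × 0.02516 = 0.2446 V.

V ≈ 0.245 V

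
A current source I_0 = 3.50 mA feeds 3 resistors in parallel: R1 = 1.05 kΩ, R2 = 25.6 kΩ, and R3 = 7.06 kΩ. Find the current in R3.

I ≈ 0.438 mA

Conductances: ΣG = 1/1.05 + 1/25.6 + 1/7.06 = 1.133 (1/kΩ).
By the current-divider rule, I = I_0 · G_k/ΣG = 3.50 × 0.1250 = 0.4375 mA.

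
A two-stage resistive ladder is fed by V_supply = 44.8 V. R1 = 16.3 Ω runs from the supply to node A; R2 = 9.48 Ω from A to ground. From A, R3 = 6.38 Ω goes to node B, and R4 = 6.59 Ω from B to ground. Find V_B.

V_B ≈ 5.72 V

Node A sees R2 in parallel with the series input of stage 2, R3 + R4 = 12.97 Ω.
R2 ‖ (R3+R4) = 5.477 Ω.
V_A = 44.8 × 5.477/(16.3 + 5.477) = 11.27 V.
Stage 2 is unloaded, so V_B = V_A · R4/(R3+R4) = 11.27 × 6.59/12.97 = 5.725 V.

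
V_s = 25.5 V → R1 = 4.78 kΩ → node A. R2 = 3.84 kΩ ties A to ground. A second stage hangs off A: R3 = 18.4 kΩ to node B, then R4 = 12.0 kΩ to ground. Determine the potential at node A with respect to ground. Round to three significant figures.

Looking into the second stage from A: R3 + R4 = 30.40 kΩ appears in parallel with R2.
Effective lower resistance at A: R2 ‖ 30.40 = 3.409 kΩ.
So V_A = 25.5 × 0.4163 = 10.62 V.

V_A ≈ 10.6 V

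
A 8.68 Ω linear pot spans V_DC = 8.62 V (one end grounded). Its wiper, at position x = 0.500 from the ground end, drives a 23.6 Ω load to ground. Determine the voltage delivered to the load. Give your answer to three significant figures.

Lower segment x·R_p = 4.340 Ω; upper segment (1−x)·R_p = 4.340 Ω.
R_L loads the lower segment: effective lower R = 3.666 Ω.
V_out = 8.62 × 3.666/(4.340 + 3.666) = 3.947 V.

V_out ≈ 3.95 V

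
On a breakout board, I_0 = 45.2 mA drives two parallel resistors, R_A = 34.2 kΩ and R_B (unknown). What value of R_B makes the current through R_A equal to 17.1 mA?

The fraction through R_A equals R_B/(R_A+R_B).
17.1/45.2 = R_B/(R_A + R_B) → R_B = R_A · (0.3783)/(1 − 0.3783) = 34.2 × 0.6085 = 20.81 kΩ.

R_B ≈ 20.8 kΩ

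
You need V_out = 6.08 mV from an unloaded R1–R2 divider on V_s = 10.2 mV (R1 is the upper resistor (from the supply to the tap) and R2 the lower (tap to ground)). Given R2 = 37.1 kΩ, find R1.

The divider ratio is R2/(R1+R2) = 6.08/10.2 = 0.5961.
Rearranging, R1 = R2·(1−k)/k = 37.1 × 0.6776 = 25.14 kΩ.

R1 ≈ 25.1 kΩ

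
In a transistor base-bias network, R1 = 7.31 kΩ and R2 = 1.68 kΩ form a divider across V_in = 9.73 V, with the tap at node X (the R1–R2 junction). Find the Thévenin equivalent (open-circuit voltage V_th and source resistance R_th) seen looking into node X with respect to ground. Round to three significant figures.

With X open, the divider is unloaded: V_th = 9.73 × 1.68/8.990 = 1.818 V.
Zeroing V_in shorts the top of R1 to ground, so R_th = R1 ‖ R2 = 1.366 kΩ.

V_th ≈ 1.82 V, R_th ≈ 1.37 kΩ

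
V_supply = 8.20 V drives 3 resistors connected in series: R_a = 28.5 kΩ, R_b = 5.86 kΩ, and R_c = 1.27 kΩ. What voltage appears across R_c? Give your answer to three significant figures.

V ≈ 0.292 V

ΣR = 28.5 + 5.86 + 1.27 = 35.63 kΩ.
V = V_supply · R/ΣR = 8.20 × 0.03564 = 0.2923 V.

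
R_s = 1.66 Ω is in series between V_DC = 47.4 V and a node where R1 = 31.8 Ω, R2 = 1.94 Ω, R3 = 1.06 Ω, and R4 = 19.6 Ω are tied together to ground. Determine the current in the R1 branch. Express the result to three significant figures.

I ≈ 0.419 A

Parallel bank: R_p = 1/(1/31.8 + 1/1.94 + 1/1.06 + 1/19.6) = 0.6488 Ω.
V_A by voltage divider: V_A = 47.4 × 0.6488/(1.66 + 0.6488) = 13.32 V.
Branch current I = V_A/R1 = 13.32/31.8 = 0.4189 A.
(Check via current divider: I_total = 20.53 A; share G_k/ΣG = 0.02040 → same result.)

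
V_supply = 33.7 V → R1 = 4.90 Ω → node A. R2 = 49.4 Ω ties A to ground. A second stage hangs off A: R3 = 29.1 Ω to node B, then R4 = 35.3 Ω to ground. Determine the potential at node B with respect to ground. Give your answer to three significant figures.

Looking into the second stage from A: R3 + R4 = 64.40 Ω appears in parallel with R2.
Effective lower resistance at A: R2 ‖ 64.40 = 27.96 Ω.
V_A = 33.7 × 27.96/(4.90 + 27.96) = 28.67 V.
Then the unloaded second divider: V_B = V_A × R4/(R3+R4) = 28.67 × 0.5481 = 15.72 V.

V_B ≈ 15.7 V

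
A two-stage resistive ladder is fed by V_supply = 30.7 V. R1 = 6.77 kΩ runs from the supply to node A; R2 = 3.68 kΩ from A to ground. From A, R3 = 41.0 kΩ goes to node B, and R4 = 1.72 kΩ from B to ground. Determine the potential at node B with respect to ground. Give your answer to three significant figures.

V_B ≈ 0.412 V

Looking into the second stage from A: R3 + R4 = 42.72 kΩ appears in parallel with R2.
Effective lower resistance at A: R2 ‖ 42.72 = 3.388 kΩ.
V_A = 30.7 × 3.388/(6.77 + 3.388) = 10.24 V.
Stage 2 is unloaded, so V_B = V_A · R4/(R3+R4) = 10.24 × 1.72/42.72 = 0.4123 V.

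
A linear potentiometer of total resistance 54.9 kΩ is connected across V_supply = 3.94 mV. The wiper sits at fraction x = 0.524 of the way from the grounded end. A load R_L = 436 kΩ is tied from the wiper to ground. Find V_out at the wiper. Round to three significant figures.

The pot divides into 26.13 kΩ above the wiper and 28.77 kΩ below.
Lower segment in parallel with the load: 28.77 ‖ 436 = 26.99 kΩ.
Then V_out = V_supply · 26.99/(26.13 + 26.99) = 2.002 mV.

V_out ≈ 2.00 mV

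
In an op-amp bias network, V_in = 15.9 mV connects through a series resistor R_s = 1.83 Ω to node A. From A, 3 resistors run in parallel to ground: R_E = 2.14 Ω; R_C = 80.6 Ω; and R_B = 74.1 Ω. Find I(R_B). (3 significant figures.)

Equivalent of the parallel group: R_p = 2.028 Ω.
V_A by voltage divider: V_A = 15.9 × 2.028/(1.83 + 2.028) = 8.357 mV.
I(R_B) = V_A / R_B = 8.357/74.1 = 0.1128 mA.

I ≈ 0.113 mA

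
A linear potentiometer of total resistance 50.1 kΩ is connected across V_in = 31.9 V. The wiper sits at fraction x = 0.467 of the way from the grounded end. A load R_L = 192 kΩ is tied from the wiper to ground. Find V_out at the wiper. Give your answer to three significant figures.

V_out ≈ 14.0 V

Split the track: R_lower = x·R_p = 23.40 kΩ, R_upper = (1−x)·R_p = 26.70 kΩ.
R_L loads the lower segment: effective lower R = 20.86 kΩ.
V_out = 31.9 × 20.86/(26.70 + 20.86) = 13.99 V.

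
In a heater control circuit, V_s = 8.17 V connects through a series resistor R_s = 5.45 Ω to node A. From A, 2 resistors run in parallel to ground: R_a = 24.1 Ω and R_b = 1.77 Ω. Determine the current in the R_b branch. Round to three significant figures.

Combine the parallel branches: R_p = (1/24.1 + 1/1.77)⁻¹ = 1.649 Ω.
V_A by voltage divider: V_A = 8.17 × 1.649/(5.45 + 1.649) = 1.898 V.
I(R_b) = V_A / R_b = 1.898/1.77 = 1.072 A.
(Equivalently: I_total = 1.151 A, then current-divider fraction G_k/ΣG = 0.9316.)

I ≈ 1.07 A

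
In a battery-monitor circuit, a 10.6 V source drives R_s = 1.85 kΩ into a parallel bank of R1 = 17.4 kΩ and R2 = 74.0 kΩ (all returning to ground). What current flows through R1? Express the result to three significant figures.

I ≈ 0.538 mA

Equivalent of the parallel group: R_p = 14.09 kΩ.
V_A by voltage divider: V_A = 10.6 × 14.09/(1.85 + 14.09) = 9.370 V.
I(R1) = V_A / R1 = 9.370/17.4 = 0.5385 mA.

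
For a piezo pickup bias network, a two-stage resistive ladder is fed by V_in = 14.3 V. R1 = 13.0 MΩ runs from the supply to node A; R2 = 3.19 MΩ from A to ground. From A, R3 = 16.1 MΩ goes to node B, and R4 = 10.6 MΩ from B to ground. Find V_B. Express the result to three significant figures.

Node A sees R2 in parallel with the series input of stage 2, R3 + R4 = 26.70 MΩ.
R2 ‖ (R3+R4) = 2.850 MΩ.
V_A = 14.3 × 2.850/(13.0 + 2.850) = 2.571 V.
Then the unloaded second divider: V_B = V_A × R4/(R3+R4) = 2.571 × 0.3970 = 1.021 V.

V_B ≈ 1.02 V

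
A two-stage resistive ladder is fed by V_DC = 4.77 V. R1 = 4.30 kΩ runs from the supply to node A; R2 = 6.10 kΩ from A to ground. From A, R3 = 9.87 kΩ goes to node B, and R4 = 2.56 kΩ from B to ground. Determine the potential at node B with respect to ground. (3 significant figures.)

Node A sees R2 in parallel with the series input of stage 2, R3 + R4 = 12.43 kΩ.
Effective lower resistance at A: R2 ‖ 12.43 = 4.092 kΩ.
V_A = 4.77 × 4.092/(4.30 + 4.092) = 2.326 V.
Stage 2 is unloaded, so V_B = V_A · R4/(R3+R4) = 2.326 × 2.56/12.43 = 0.4790 V.

V_B ≈ 0.479 V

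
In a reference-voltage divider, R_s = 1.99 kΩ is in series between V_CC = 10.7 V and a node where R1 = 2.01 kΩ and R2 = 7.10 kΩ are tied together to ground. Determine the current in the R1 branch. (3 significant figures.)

I ≈ 2.34 mA

Equivalent of the parallel group: R_p = 1.567 kΩ.
V_A by voltage divider: V_A = 10.7 × 1.567/(1.99 + 1.567) = 4.713 V.
Branch current I = V_A/R1 = 4.713/2.01 = 2.345 mA.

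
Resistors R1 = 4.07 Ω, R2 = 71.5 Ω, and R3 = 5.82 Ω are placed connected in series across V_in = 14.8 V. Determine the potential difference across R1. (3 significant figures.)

V ≈ 0.740 V

Total series resistance ΣR = 4.07 + 71.5 + 5.82 = 81.39 Ω.
Voltage divider: V = V_in · (4.070 / 81.39) = 14.8 × 0.05001 = 0.7401 V.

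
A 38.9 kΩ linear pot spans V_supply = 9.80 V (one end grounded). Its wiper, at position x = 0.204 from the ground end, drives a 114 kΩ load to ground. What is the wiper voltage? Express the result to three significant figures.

V_out ≈ 1.89 V

The pot divides into 30.96 kΩ above the wiper and 7.936 kΩ below.
R_L loads the lower segment: effective lower R = 7.419 kΩ.
V_out = 9.80 × 7.419/(30.96 + 7.419) = 1.894 V.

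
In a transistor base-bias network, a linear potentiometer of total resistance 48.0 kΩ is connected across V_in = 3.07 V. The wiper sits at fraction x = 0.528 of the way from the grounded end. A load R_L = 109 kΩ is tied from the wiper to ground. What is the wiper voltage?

V_out ≈ 1.46 V

Split the track: R_lower = x·R_p = 25.34 kΩ, R_upper = (1−x)·R_p = 22.66 kΩ.
R_L loads the lower segment: effective lower R = 20.56 kΩ.
Loaded-divider output: V_out = 3.07 × 0.4758 = 1.461 V.
(Unloaded: V_out = x·V_in = 1.62 V.)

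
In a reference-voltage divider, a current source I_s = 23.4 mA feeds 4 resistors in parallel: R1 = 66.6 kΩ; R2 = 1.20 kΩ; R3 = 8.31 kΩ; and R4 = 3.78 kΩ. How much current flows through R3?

I ≈ 2.28 mA

Conductances: ΣG = 1/66.6 + 1/1.20 + 1/8.31 + 1/3.78 = 1.233 (1/kΩ).
Current divider: I(R3) = I_s · G_k/ΣG = 23.4 × (0.1203/1.233) = 23.4 × 0.09758 = 2.283 mA.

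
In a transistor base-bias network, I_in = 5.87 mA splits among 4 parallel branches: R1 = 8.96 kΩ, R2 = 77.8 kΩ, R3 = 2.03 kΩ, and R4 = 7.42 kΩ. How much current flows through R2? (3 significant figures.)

I ≈ 0.100 mA

ΣG = 1/8.96 + 1/77.8 + 1/2.03 + 1/7.42 = 0.7518.
R2 takes the fraction G_k/ΣG = 0.01285/0.7518 = 0.01710, so I = 5.87 × 0.01710 = 0.1004 mA.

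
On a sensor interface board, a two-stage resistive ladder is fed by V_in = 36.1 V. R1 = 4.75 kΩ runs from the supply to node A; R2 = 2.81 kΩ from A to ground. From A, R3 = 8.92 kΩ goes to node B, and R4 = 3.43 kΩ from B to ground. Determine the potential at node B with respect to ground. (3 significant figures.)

V_B ≈ 3.26 V

Looking into the second stage from A: R3 + R4 = 12.35 kΩ appears in parallel with R2.
Effective lower resistance at A: R2 ‖ 12.35 = 2.289 kΩ.
So V_A = 36.1 × 0.3252 = 11.74 V.
Stage 2 is unloaded, so V_B = V_A · R4/(R3+R4) = 11.74 × 3.43/12.35 = 3.261 V.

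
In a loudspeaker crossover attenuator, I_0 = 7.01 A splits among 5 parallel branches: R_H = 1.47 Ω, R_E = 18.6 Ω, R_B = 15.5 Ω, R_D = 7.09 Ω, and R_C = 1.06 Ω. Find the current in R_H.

Total conductance ΣG = 1/1.47 + 1/18.6 + 1/15.5 + 1/7.09 + 1/1.06 = 1.883 (units of 1/Ω).
Current divider: I(R_H) = I_0 · G_k/ΣG = 7.01 × (0.6803/1.883) = 7.01 × 0.3613 = 2.533 A.

I ≈ 2.53 A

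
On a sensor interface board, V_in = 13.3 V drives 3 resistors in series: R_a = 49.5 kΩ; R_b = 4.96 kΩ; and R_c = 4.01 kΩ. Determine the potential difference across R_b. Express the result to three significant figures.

V ≈ 1.13 V

ΣR = 49.5 + 4.96 + 4.01 = 58.47 kΩ.
V = V_in · R/ΣR = 13.3 × 0.08483 = 1.128 V.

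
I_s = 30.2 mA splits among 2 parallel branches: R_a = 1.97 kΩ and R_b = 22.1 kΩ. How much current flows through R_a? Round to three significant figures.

For two parallel branches, I_k = I_s · (other R)/(sum of R).
I(R_a) = 30.2 × 22.1/(1.97 + 22.1) = 30.2 × 0.9182 = 27.73 mA.

I ≈ 27.7 mA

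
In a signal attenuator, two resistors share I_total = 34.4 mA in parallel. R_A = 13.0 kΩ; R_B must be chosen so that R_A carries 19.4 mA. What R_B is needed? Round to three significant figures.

R_B ≈ 16.8 kΩ

In a two-way split, I_A/I_total = R_B/(R_A + R_B).
19.4/34.4 = R_B/(R_A + R_B) → R_B = R_A · (0.5640)/(1 − 0.5640) = 13.0 × 1.293 = 16.81 kΩ.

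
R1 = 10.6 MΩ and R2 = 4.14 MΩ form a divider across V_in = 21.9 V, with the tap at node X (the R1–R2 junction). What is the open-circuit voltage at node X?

V_th ≈ 6.15 V

With X open, the divider is unloaded: V_th = 21.9 × 4.14/14.74 = 6.151 V.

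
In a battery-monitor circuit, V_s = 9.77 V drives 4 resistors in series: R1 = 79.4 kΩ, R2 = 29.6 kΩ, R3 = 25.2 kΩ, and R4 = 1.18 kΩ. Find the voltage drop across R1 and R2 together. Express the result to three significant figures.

Series total: ΣR = 79.4 + 29.6 + 25.2 + 1.18 = 135.4 kΩ.
R_{R1..R2} = 79.4 + 29.6 = 109.0 kΩ.
V = V_s · R/ΣR = 9.77 × 0.8051 = 7.866 V.

V ≈ 7.87 V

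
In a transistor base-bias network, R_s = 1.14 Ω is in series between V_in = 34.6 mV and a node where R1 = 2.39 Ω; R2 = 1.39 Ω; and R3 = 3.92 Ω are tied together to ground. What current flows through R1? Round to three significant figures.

Parallel bank: R_p = 1/(1/2.39 + 1/1.39 + 1/3.92) = 0.7179 Ω.
Node voltage V_A = V_in · R_p/(R_s + R_p) = 34.6 × 0.3864 = 13.37 mV.
I(R1) = V_A / R1 = 13.37/2.39 = 5.594 mA.
(Equivalently: I_total = 18.62 mA, then current-divider fraction G_k/ΣG = 0.3004.)

I ≈ 5.59 mA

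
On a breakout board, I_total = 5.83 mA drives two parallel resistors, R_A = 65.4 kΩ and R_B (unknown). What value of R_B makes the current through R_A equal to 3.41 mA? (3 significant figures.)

R_B ≈ 92.2 kΩ

In a two-way split, I_A/I_total = R_B/(R_A + R_B).
With f = 0.5849, R_B = R_A · f/(1−f) = 65.4 × 1.409 = 92.15 kΩ.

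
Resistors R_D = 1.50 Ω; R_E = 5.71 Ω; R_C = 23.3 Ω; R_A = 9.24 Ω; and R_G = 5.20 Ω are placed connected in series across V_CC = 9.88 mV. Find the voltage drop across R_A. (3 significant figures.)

Series total: ΣR = 1.50 + 5.71 + 23.3 + 9.24 + 5.20 = 44.95 Ω.
By the voltage-divider rule, V = 9.88 × 9.240/44.95 = 2.031 mV.

V ≈ 2.03 mV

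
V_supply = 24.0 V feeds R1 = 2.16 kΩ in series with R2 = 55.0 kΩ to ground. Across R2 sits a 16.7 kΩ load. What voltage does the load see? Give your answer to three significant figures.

V_out ≈ 20.5 V

First combine the lower leg with the load: R2 ‖ R_L = 12.81 kΩ.
Voltage divider with the loaded lower leg: V_out = 24.0 × 12.81/(2.16 + 12.81) = 24.0 × 0.8557 = 20.54 V.
(Unloaded it would be 23.1 V; the load pulls it down.)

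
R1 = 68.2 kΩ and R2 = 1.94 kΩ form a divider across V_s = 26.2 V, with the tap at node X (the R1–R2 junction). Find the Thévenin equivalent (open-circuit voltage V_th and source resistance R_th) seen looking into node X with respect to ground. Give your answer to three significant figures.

V_th ≈ 0.725 V, R_th ≈ 1.89 kΩ

With X open, the divider is unloaded: V_th = 26.2 × 1.94/70.14 = 0.7247 V.
Zeroing V_s shorts the top of R1 to ground, so R_th = R1 ‖ R2 = 1.886 kΩ.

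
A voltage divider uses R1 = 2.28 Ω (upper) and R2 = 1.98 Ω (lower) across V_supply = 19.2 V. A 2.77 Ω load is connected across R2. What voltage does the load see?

R2 ‖ R_L = (1.98 × 2.77)/(1.98 + 2.77) = 1.155 Ω.
Now apply the divider: V_out = 19.2 × 0.3362 = 6.455 V.

V_out ≈ 6.45 V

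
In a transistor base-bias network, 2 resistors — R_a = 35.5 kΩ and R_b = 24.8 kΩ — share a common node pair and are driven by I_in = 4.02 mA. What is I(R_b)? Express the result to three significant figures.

With just two branches, the current splits inversely with resistance.
I(R_b) = 4.02 × 35.5/(35.5 + 24.8) = 4.02 × 0.5887 = 2.367 mA.

I ≈ 2.37 mA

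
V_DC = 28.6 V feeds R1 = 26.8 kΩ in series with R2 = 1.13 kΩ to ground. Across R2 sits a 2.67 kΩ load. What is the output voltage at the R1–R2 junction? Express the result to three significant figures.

V_out ≈ 0.823 V

R2 ‖ R_L = (1.13 × 2.67)/(1.13 + 2.67) = 0.7940 kΩ.
Voltage divider with the loaded lower leg: V_out = 28.6 × 0.7940/(26.8 + 0.7940) = 28.6 × 0.02877 = 0.8229 V.
(Unloaded it would be 1.16 V; the load pulls it down.)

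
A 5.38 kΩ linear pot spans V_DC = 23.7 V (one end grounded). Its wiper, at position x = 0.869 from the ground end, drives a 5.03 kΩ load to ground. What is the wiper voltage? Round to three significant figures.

V_out ≈ 18.4 V

Split the track: R_lower = x·R_p = 4.675 kΩ, R_upper = (1−x)·R_p = 0.7048 kΩ.
Lower segment in parallel with the load: 4.675 ‖ 5.03 = 2.423 kΩ.
Then V_out = V_DC · 2.423/(0.7048 + 2.423) = 18.36 V.
(Unloaded: V_out = x·V_DC = 20.6 V.)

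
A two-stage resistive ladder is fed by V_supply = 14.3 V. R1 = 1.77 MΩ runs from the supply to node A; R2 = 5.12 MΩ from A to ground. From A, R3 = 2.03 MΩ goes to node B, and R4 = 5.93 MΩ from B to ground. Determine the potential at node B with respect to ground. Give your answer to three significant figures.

V_B ≈ 6.79 V

The second stage (R3 + R4 = 7.960 MΩ) loads node A in parallel with R2.
Effective lower resistance at A: R2 ‖ 7.960 = 3.116 MΩ.
V_A = 14.3 × 3.116/(1.77 + 3.116) = 9.120 V.
Then the unloaded second divider: V_B = V_A × R4/(R3+R4) = 9.120 × 0.7450 = 6.794 V.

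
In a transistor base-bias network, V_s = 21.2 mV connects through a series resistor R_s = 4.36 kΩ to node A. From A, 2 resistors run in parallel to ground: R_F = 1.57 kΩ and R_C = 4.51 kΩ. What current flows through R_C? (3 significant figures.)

Equivalent of the parallel group: R_p = 1.165 kΩ.
Node voltage V_A = V_s · R_p/(R_s + R_p) = 21.2 × 0.2108 = 4.469 mV.
Branch current I = V_A/R_C = 4.469/4.51 = 0.9909 µA.

I ≈ 0.991 µA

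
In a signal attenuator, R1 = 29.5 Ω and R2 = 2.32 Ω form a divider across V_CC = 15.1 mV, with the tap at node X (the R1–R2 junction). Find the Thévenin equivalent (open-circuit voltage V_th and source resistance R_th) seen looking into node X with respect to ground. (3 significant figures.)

V_th is the unloaded tap voltage: V_CC · R2/(R1+R2) = 15.1 × 0.07291 = 1.101 mV.
With V_CC suppressed (replaced by a short), R_th = R1 ‖ R2 = (29.50 × 2.32)/(29.50 + 2.32) = 2.151 Ω.

V_th ≈ 1.10 mV, R_th ≈ 2.15 Ω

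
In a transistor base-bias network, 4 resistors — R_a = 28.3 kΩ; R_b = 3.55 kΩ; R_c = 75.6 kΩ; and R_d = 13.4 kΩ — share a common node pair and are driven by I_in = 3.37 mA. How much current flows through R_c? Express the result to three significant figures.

I ≈ 0.110 mA

ΣG = 1/28.3 + 1/3.55 + 1/75.6 + 1/13.4 = 0.4049.
By the current-divider rule, I = I_in · G_k/ΣG = 3.37 × 0.03267 = 0.1101 mA.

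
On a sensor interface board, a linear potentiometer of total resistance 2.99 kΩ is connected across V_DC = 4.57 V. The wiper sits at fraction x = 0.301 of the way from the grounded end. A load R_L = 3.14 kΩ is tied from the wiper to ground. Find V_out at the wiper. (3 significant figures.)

Split the track: R_lower = x·R_p = 0.9000 kΩ, R_upper = (1−x)·R_p = 2.090 kΩ.
Lower segment in parallel with the load: 0.9000 ‖ 3.14 = 0.6995 kΩ.
V_out = 4.57 × 0.6995/(2.090 + 0.6995) = 1.146 V.

V_out ≈ 1.15 V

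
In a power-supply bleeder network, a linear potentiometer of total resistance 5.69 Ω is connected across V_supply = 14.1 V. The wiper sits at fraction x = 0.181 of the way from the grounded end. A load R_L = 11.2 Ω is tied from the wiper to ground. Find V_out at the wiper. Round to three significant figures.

The pot divides into 4.660 Ω above the wiper and 1.030 Ω below.
R_L loads the lower segment: effective lower R = 0.9432 Ω.
Loaded-divider output: V_out = 14.1 × 0.1683 = 2.373 V.

V_out ≈ 2.37 V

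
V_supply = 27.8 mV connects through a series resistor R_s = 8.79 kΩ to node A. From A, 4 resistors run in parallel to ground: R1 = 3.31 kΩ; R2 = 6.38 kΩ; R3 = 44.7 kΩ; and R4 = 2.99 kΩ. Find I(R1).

I ≈ 1.03 µA

Combine the parallel branches: R_p = (1/3.31 + 1/6.38 + 1/44.7 + 1/2.99)⁻¹ = 1.226 kΩ.
Node voltage V_A = V_supply · R_p/(R_s + R_p) = 27.8 × 0.1224 = 3.403 mV.
Branch current I = V_A/R1 = 3.403/3.31 = 1.028 µA.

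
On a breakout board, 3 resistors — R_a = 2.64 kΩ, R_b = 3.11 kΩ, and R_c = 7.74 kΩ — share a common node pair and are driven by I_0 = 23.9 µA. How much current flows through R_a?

I ≈ 10.9 µA

Conductances: ΣG = 1/2.64 + 1/3.11 + 1/7.74 = 0.8295 (1/kΩ).
Current divider: I(R_a) = I_0 · G_k/ΣG = 23.9 × (0.3788/0.8295) = 23.9 × 0.4566 = 10.91 µA.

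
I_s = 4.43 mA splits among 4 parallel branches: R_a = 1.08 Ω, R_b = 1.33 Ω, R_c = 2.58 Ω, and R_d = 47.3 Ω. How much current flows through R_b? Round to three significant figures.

I ≈ 1.60 mA

Total conductance ΣG = 1/1.08 + 1/1.33 + 1/2.58 + 1/47.3 = 2.087 (units of 1/Ω).
By the current-divider rule, I = I_s · G_k/ΣG = 4.43 × 0.3603 = 1.596 mA.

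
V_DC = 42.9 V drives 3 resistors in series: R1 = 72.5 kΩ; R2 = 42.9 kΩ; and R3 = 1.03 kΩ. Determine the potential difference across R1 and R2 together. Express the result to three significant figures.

V ≈ 42.5 V

ΣR = 72.5 + 42.9 + 1.03 = 116.4 kΩ.
R_{R1..R2} = 72.5 + 42.9 = 115.4 kΩ.
By the voltage-divider rule, V = 42.9 × 115.4/116.4 = 42.52 V.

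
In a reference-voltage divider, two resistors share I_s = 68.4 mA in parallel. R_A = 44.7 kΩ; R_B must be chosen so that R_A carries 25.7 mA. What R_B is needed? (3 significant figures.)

In a two-way split, I_A/I_s = R_B/(R_A + R_B).
With f = 0.3757, R_B = R_A · f/(1−f) = 44.7 × 0.6019 = 26.90 kΩ.

R_B ≈ 26.9 kΩ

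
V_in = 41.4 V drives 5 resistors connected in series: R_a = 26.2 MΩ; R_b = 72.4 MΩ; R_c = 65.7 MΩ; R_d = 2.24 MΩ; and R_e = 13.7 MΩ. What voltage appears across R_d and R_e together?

ΣR = 26.2 + 72.4 + 65.7 + 2.24 + 13.7 = 180.2 MΩ.
R_{R_d..R_e} = 2.24 + 13.7 = 15.94 MΩ.
Voltage divider: V = V_in · (15.94 / 180.2) = 41.4 × 0.08844 = 3.661 V.

V ≈ 3.66 V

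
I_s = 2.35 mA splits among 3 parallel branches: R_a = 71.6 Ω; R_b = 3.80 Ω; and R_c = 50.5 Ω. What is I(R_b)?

I ≈ 2.08 mA

Total conductance ΣG = 1/71.6 + 1/3.80 + 1/50.5 = 0.2969 (units of 1/Ω).
R_b takes the fraction G_k/ΣG = 0.2632/0.2969 = 0.8863, so I = 2.35 × 0.8863 = 2.083 mA.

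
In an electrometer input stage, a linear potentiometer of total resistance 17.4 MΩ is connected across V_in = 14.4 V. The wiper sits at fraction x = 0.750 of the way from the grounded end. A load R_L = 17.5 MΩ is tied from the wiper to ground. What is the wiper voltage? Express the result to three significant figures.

The pot divides into 4.350 MΩ above the wiper and 13.05 MΩ below.
(x·R_p) ‖ R_L = 7.475 MΩ.
Loaded-divider output: V_out = 14.4 × 0.6321 = 9.103 V.

V_out ≈ 9.10 V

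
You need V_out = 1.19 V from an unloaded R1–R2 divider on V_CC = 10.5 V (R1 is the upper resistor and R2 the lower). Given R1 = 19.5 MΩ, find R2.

R2 ≈ 2.49 MΩ

V_out/V_CC = R2/(R1+R2) = 0.1133.
Rearranging, R2 = R1·k/(1−k) = 19.5 × 0.1278 = 2.492 MΩ.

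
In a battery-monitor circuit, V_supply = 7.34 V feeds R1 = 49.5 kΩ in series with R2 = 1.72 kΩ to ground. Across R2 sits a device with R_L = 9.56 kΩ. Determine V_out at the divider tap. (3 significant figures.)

V_out ≈ 0.210 V

R2 ‖ R_L = (1.72 × 9.56)/(1.72 + 9.56) = 1.458 kΩ.
Then V_out = V_supply · R2'/(R1 + R2') = 7.34 × 1.458/50.96 = 0.2100 V.
(Unloaded it would be 0.246 V; the load pulls it down.)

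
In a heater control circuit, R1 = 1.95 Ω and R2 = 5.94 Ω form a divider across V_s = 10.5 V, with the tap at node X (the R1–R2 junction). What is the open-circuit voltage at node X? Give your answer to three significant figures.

V_th ≈ 7.90 V

V_th is the unloaded tap voltage: V_s · R2/(R1+R2) = 10.5 × 0.7529 = 7.905 V.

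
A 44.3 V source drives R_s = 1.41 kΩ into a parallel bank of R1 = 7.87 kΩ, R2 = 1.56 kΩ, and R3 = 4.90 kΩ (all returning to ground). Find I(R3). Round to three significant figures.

Equivalent of the parallel group: R_p = 1.029 kΩ.
V_A = 44.3 × 1.029/2.439 = 18.69 V.
Branch current I = V_A/R3 = 18.69/4.90 = 3.813 mA.

I ≈ 3.81 mA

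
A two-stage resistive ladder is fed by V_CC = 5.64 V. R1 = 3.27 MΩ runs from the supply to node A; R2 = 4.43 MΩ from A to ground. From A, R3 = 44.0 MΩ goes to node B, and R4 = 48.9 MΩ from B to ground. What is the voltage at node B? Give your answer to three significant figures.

Looking into the second stage from A: R3 + R4 = 92.90 MΩ appears in parallel with R2.
Effective lower resistance at A: R2 ‖ 92.90 = 4.228 MΩ.
V_A = 5.64 × 4.228/(3.27 + 4.228) = 3.180 V.
Stage 2 is unloaded, so V_B = V_A · R4/(R3+R4) = 3.180 × 48.9/92.90 = 1.674 V.

V_B ≈ 1.67 V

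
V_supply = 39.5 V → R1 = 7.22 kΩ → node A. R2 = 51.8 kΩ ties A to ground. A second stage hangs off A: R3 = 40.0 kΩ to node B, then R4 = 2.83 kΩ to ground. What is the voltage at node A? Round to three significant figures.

V_A ≈ 30.2 V

The second stage (R3 + R4 = 42.83 kΩ) loads node A in parallel with R2.
R2 ‖ (R3+R4) = 23.44 kΩ.
So V_A = 39.5 × 0.7646 = 30.20 V.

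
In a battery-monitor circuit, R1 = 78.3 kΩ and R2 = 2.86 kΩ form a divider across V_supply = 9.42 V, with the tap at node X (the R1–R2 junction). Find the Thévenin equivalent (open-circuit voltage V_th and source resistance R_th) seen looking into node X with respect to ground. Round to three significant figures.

Open-circuit (no load on X): V_th = V_supply · R2/(R1 + R2) = 9.42 × 2.86/(78.30 + 2.86) = 0.3320 V.
With V_supply suppressed (replaced by a short), R_th = R1 ‖ R2 = (78.30 × 2.86)/(78.30 + 2.86) = 2.759 kΩ.

V_th ≈ 0.332 V, R_th ≈ 2.76 kΩ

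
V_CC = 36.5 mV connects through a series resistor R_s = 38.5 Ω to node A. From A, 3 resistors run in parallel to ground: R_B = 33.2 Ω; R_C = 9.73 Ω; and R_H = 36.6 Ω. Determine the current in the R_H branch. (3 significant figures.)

I ≈ 0.139 mA

Parallel bank: R_p = 1/(1/33.2 + 1/9.73 + 1/36.6) = 6.242 Ω.
Node voltage V_A = V_CC · R_p/(R_s + R_p) = 36.5 × 0.1395 = 5.092 mV.
I(R_H) = V_A / R_H = 5.092/36.6 = 0.1391 mA.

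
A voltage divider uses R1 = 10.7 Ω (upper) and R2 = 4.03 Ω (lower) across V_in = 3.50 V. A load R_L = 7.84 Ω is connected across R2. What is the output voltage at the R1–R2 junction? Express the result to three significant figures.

V_out ≈ 0.697 V

R2 ‖ R_L = (4.03 × 7.84)/(4.03 + 7.84) = 2.662 Ω.
Now apply the divider: V_out = 3.50 × 0.1992 = 0.6972 V.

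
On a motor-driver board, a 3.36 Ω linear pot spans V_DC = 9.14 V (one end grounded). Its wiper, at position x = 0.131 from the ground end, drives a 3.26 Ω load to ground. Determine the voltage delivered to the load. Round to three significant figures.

V_out ≈ 1.07 V

Lower segment x·R_p = 0.4402 Ω; upper segment (1−x)·R_p = 2.920 Ω.
Lower segment in parallel with the load: 0.4402 ‖ 3.26 = 0.3878 Ω.
Then V_out = V_DC · 0.3878/(2.920 + 0.3878) = 1.072 V.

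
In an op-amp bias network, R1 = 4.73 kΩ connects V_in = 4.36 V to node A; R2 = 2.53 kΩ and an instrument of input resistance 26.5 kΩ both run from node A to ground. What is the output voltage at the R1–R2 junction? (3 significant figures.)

V_out ≈ 1.43 V

The load sits in parallel with R2, giving an effective lower resistance R2' = R2·R_L/(R2+R_L) = 2.310 kΩ.
Voltage divider with the loaded lower leg: V_out = 4.36 × 2.310/(4.73 + 2.310) = 4.36 × 0.3281 = 1.430 V.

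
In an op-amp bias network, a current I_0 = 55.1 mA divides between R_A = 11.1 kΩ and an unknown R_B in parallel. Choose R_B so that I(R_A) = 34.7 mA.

R_B ≈ 18.9 kΩ

The fraction through R_A equals R_B/(R_A+R_B).
With f = 0.6298, R_B = R_A · f/(1−f) = 11.1 × 1.701 = 18.88 kΩ.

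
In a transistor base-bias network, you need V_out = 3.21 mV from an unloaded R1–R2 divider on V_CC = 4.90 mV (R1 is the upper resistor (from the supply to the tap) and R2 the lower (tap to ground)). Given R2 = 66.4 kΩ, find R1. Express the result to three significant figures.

R1 ≈ 35.0 kΩ

Required fraction k = V_out/V_CC = 0.6551.
R1 = R2·(1/k − 1) = 66.4 × 0.5265 = 34.96 kΩ.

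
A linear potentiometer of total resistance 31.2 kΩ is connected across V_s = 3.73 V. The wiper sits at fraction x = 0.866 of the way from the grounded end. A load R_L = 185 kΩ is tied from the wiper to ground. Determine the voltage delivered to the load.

V_out ≈ 3.17 V

Lower segment x·R_p = 27.02 kΩ; upper segment (1−x)·R_p = 4.181 kΩ.
R_L loads the lower segment: effective lower R = 23.58 kΩ.
Loaded-divider output: V_out = 3.73 × 0.8494 = 3.168 V.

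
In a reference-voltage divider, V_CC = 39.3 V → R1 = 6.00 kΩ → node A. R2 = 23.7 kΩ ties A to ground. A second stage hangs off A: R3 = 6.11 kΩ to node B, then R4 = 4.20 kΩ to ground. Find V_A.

Looking into the second stage from A: R3 + R4 = 10.31 kΩ appears in parallel with R2.
R2 ‖ (R3+R4) = 7.185 kΩ.
V_A = 39.3 × 7.185/(6.00 + 7.185) = 21.42 V.

V_A ≈ 21.4 V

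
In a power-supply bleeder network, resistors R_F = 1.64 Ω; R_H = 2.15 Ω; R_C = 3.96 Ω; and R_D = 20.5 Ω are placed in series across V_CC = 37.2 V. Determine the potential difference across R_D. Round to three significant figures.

V ≈ 27.0 V

Total series resistance ΣR = 1.64 + 2.15 + 3.96 + 20.5 = 28.25 Ω.
By the voltage-divider rule, V = 37.2 × 20.50/28.25 = 26.99 V.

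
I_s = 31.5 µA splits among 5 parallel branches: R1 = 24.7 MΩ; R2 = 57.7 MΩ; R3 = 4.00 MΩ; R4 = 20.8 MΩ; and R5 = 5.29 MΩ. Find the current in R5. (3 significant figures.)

I ≈ 10.9 µA

ΣG = 1/24.7 + 1/57.7 + 1/4.00 + 1/20.8 + 1/5.29 = 0.5449.
By the current-divider rule, I = I_s · G_k/ΣG = 31.5 × 0.3469 = 10.93 µA.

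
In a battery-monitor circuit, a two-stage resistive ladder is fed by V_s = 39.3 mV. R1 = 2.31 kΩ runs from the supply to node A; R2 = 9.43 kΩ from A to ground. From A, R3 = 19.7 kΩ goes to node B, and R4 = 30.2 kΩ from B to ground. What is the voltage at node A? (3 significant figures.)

V_A ≈ 30.4 mV

Looking into the second stage from A: R3 + R4 = 49.90 kΩ appears in parallel with R2.
Effective lower resistance at A: R2 ‖ 49.90 = 7.931 kΩ.
So V_A = 39.3 × 0.7744 = 30.44 mV.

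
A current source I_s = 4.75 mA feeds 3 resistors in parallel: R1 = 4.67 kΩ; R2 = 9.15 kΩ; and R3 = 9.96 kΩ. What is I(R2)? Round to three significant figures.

I ≈ 1.22 mA

Total conductance ΣG = 1/4.67 + 1/9.15 + 1/9.96 = 0.4238 (units of 1/kΩ).
Current divider: I(R2) = I_s · G_k/ΣG = 4.75 × (0.1093/0.4238) = 4.75 × 0.2579 = 1.225 mA.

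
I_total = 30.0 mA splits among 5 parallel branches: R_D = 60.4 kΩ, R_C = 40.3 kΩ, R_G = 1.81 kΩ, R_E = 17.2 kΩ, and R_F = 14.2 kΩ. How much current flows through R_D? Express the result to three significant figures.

ΣG = 1/60.4 + 1/40.3 + 1/1.81 + 1/17.2 + 1/14.2 = 0.7224.
Current divider: I(R_D) = I_total · G_k/ΣG = 30.0 × (0.01656/0.7224) = 30.0 × 0.02292 = 0.6875 mA.

I ≈ 0.688 mA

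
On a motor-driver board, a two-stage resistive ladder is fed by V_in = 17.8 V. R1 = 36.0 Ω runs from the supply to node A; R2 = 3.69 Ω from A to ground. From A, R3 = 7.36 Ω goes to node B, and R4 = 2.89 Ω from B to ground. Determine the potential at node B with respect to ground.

Node A sees R2 in parallel with the series input of stage 2, R3 + R4 = 10.25 Ω.
R2 ‖ (R3+R4) = 2.713 Ω.
So V_A = 17.8 × 0.07009 = 1.248 V.
V_B = V_A × 0.2820 = 0.3517 V.

V_B ≈ 0.352 V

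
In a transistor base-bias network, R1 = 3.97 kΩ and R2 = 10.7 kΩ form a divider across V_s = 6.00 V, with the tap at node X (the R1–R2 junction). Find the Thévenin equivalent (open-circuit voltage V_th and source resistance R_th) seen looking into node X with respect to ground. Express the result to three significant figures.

V_th ≈ 4.38 V, R_th ≈ 2.90 kΩ

V_th is the unloaded tap voltage: V_s · R2/(R1+R2) = 6.00 × 0.7294 = 4.376 V.
Looking into X with the source shorted: R_th = R1·R2/(R1+R2) = 3.970 × 10.7/14.67 = 2.896 kΩ.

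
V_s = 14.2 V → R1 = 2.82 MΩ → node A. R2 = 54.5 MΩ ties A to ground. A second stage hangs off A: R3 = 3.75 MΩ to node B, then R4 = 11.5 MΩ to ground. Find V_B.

V_B ≈ 8.66 V

Looking into the second stage from A: R3 + R4 = 15.25 MΩ appears in parallel with R2.
Effective lower resistance at A: R2 ‖ 15.25 = 11.92 MΩ.
First divider: V_A = V_s · 11.92/(2.82 + 11.92) = 11.48 V.
V_B = V_A × 0.7541 = 8.659 V.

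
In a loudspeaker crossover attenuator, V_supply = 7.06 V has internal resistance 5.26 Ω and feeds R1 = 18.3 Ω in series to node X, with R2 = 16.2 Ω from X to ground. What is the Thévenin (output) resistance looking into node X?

R_th ≈ 9.60 Ω

R1' = 5.26 + 18.3 = 23.56 Ω (source resistance + R1).
Looking into X with the source shorted: R_th = R1'·R2/(R1'+R2) = 23.56 × 16.2/39.76 = 9.599 Ω.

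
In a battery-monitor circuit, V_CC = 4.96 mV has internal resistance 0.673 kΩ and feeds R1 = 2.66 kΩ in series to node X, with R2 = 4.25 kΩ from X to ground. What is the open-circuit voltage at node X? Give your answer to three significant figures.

R1' = 0.673 + 2.66 = 3.333 kΩ (source resistance + R1).
Open-circuit (no load on X): V_th = V_CC · R2/(R1' + R2) = 4.96 × 4.25/(3.333 + 4.25) = 2.780 mV.

V_th ≈ 2.78 mV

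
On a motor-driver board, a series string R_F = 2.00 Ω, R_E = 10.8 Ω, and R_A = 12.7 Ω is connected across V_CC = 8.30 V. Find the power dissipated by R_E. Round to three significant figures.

P ≈ 1.14 W

ΣR = 25.50 Ω → I = 8.30/25.50 = 0.3255 A.
V(R_E) = I·R = 3.515 V; P = V·I = 3.515 × 0.3255 = 1.144 W.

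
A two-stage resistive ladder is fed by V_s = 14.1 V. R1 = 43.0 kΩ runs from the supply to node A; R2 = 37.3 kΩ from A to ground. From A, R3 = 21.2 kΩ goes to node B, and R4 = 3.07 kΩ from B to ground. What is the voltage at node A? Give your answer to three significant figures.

V_A ≈ 3.59 V

The second stage (R3 + R4 = 24.27 kΩ) loads node A in parallel with R2.
Effective lower resistance at A: R2 ‖ 24.27 = 14.70 kΩ.
So V_A = 14.1 × 0.2548 = 3.593 V.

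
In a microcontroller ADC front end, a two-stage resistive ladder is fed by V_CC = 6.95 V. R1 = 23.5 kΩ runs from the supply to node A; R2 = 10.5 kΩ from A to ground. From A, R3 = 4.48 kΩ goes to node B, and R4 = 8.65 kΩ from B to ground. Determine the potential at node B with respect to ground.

Node A sees R2 in parallel with the series input of stage 2, R3 + R4 = 13.13 kΩ.
Effective lower resistance at A: R2 ‖ 13.13 = 5.834 kΩ.
So V_A = 6.95 × 0.1989 = 1.382 V.
Stage 2 is unloaded, so V_B = V_A · R4/(R3+R4) = 1.382 × 8.65/13.13 = 0.9106 V.

V_B ≈ 0.911 V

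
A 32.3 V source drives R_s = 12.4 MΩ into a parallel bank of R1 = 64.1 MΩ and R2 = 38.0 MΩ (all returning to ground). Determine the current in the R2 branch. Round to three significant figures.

I ≈ 0.559 µA

Combine the parallel branches: R_p = (1/64.1 + 1/38.0)⁻¹ = 23.86 MΩ.
Node voltage V_A = V_in · R_p/(R_s + R_p) = 32.3 × 0.6580 = 21.25 V.
Branch current I = V_A/R2 = 21.25/38.0 = 0.5593 µA.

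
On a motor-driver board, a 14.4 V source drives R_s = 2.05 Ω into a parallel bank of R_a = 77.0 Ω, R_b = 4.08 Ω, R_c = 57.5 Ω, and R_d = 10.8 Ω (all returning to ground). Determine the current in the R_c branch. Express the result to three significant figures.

I ≈ 0.143 A

Equivalent of the parallel group: R_p = 2.717 Ω.
Node voltage V_A = V_CC · R_p/(R_s + R_p) = 14.4 × 0.5699 = 8.207 V.
Branch current I = V_A/R_c = 8.207/57.5 = 0.1427 A.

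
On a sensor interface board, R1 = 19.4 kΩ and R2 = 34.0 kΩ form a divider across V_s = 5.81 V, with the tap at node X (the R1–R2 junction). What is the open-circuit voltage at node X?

V_th ≈ 3.70 V

With X open, the divider is unloaded: V_th = 5.81 × 34.0/53.40 = 3.699 V.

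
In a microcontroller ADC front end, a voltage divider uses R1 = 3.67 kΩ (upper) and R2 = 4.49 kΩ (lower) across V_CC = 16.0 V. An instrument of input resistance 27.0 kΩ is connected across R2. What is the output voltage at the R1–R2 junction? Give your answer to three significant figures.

First combine the lower leg with the load: R2 ‖ R_L = 3.850 kΩ.
Now apply the divider: V_out = 16.0 × 0.5120 = 8.191 V.
(Unloaded it would be 8.80 V; the load pulls it down.)

V_out ≈ 8.19 V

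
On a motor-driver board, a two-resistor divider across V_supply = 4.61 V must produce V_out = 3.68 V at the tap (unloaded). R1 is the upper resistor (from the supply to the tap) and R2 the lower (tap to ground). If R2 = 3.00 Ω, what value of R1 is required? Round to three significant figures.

R1 ≈ 0.758 Ω

The divider ratio is R2/(R1+R2) = 3.68/4.61 = 0.7983.
R1 = R2·(1/k − 1) = 3.00 × 0.2527 = 0.7582 Ω.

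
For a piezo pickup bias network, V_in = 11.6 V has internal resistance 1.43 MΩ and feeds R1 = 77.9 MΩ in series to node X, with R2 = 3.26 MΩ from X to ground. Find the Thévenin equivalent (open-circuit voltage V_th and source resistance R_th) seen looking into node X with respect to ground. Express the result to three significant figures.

V_th ≈ 0.458 V, R_th ≈ 3.13 MΩ

R1' = 1.43 + 77.9 = 79.33 MΩ (source resistance + R1).
V_th is the unloaded tap voltage: V_in · R2/(R1'+R2) = 11.6 × 0.03947 = 0.4579 V.
With V_in suppressed (replaced by a short), R_th = R1' ‖ R2 = (79.33 × 3.26)/(79.33 + 3.26) = 3.131 MΩ.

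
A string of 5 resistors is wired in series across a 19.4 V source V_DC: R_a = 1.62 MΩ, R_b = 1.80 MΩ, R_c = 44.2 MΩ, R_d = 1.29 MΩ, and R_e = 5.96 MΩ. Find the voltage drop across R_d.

ΣR = 1.62 + 1.80 + 44.2 + 1.29 + 5.96 = 54.87 MΩ.
Voltage divider: V = V_DC · (1.290 / 54.87) = 19.4 × 0.02351 = 0.4561 V.

V ≈ 0.456 V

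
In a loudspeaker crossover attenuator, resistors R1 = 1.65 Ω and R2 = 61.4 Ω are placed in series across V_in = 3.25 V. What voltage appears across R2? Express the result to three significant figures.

V ≈ 3.16 V

ΣR = 1.65 + 61.4 = 63.05 Ω.
By the voltage-divider rule, V = 3.25 × 61.40/63.05 = 3.165 V.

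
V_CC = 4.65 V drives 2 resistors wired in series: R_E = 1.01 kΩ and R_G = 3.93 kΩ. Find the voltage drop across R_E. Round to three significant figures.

V ≈ 0.951 V

ΣR = 1.01 + 3.93 = 4.940 kΩ.
By the voltage-divider rule, V = 4.65 × 1.010/4.940 = 0.9507 V.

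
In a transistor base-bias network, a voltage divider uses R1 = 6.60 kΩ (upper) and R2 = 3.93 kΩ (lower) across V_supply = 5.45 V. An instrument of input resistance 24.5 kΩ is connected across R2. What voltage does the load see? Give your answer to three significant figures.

R2 ‖ R_L = (3.93 × 24.5)/(3.93 + 24.5) = 3.387 kΩ.
Now apply the divider: V_out = 5.45 × 0.3391 = 1.848 V.

V_out ≈ 1.85 V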